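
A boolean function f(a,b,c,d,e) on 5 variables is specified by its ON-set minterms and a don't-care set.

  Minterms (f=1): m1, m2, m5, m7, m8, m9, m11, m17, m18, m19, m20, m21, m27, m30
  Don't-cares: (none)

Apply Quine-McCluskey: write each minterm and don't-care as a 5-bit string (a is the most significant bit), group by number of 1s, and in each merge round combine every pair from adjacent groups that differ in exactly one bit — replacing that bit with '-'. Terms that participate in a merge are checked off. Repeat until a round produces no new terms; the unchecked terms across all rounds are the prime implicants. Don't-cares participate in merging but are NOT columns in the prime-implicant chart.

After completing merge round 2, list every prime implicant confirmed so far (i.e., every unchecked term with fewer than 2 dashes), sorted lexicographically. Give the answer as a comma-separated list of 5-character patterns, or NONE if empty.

size-2^0 implicants → 00001(✓)  00010(✓)  00101(✓)  00111(✓)  01000(✓)  01001(✓)  01011(✓)  10001(✓)  10010(✓)  10011(✓)  10100(✓)  10101(✓)  11011(✓)  11110
size-2^1 implicants → -0001(✓)  -0010  -0101(✓)  -1011  0-001  00-01(✓)  001-1  010-1  0100-  1-011  10-01(✓)  100-1  1001-  1010-
size-2^2 implicants → -0-01
Unchecked terms (primes): -0-01, -0010, -1011, 0-001, 001-1, 010-1, 0100-, 1-011, 100-1, 1001-, 1010-, 11110

-0010, -1011, 0-001, 001-1, 010-1, 0100-, 1-011, 100-1, 1001-, 1010-, 11110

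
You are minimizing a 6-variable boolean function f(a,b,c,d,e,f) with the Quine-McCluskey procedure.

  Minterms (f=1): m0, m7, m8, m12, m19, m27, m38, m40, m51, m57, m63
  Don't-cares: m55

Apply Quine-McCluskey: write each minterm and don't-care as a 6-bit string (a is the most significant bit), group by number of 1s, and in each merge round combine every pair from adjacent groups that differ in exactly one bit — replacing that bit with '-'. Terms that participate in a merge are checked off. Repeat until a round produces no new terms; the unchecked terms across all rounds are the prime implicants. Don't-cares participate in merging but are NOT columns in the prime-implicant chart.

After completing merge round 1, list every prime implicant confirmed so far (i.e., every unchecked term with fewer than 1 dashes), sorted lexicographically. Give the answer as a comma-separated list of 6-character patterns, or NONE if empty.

Round 0: 000000✓ 000111 001000✓ 001100✓ 010011✓ 011011✓ 100110 101000✓ 110011✓ 110111✓ 111001 111111✓
Round 1: -01000 -10011 00-000 001-00 01-011 11-111 110-11
PIs = {-01000, -10011, 00-000, 000111, 001-00, 01-011, 100110, 11-111, 110-11, 111001}

000111, 100110, 111001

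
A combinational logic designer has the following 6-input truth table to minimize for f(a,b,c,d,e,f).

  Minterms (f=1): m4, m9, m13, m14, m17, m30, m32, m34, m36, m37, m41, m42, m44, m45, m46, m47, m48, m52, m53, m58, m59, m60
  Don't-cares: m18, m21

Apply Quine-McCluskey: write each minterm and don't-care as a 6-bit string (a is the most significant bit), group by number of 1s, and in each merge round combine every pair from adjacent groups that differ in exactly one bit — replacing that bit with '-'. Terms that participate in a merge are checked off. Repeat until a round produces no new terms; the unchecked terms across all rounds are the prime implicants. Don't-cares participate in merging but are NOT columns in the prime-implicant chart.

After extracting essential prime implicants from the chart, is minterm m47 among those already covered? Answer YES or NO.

YES

[col 0] 000100*, 001001*, 001101*, 001110*, 010001*, 010010, 010101*, 011110*, 100000*, 100010*, 100100*, 100101*, 101001*, 101010*, 101100*, 101101*, 101110*, 101111*, 110000*, 110100*, 110101*, 111010*, 111011*, 111100*
[col 1] -00100, -01001*, -01101*, -01110, -10101, 0-1110, 001-01*, 010-01, 1-0000*, 1-0100*, 1-0101*, 1-1010, 1-1100*, 10-010, 10-100*, 10-101*, 100-00*, 1000-0, 10010-*, 101-01*, 101-10, 1011-0*, 1011-1*, 10110-*, 10111-*, 11-100*, 110-00*, 11010-*, 11101-
[col 2] -01-01, 1--100, 1-0-00, 1-010-, 10-10-, 1011--
Prime implicants: -00100, -01-01, -01110, -10101, 0-1110, 010-01, 010010, 1--100, 1-0-00, 1-010-, 1-1010, 10-010, 10-10-, 1000-0, 101-10, 1011--, 11101-
PI chart (minterm → PIs covering it):
  4 | -00100  (sole → essential)
  9 | -01-01  (sole → essential)
  13 | -01-01  (sole → essential)
  14 | -01110,0-1110
  17 | 010-01  (sole → essential)
  30 | 0-1110  (sole → essential)
  32 | 1-0-00,1000-0
  34 | 10-010,1000-0
  36 | -00100,1--100,1-0-00,1-010-,10-10-
  37 | 1-010-,10-10-
  41 | -01-01  (sole → essential)
  42 | 1-1010,10-010,101-10
  44 | 1--100,10-10-,1011--
  45 | -01-01,10-10-,1011--
  46 | -01110,101-10,1011--
  47 | 1011--  (sole → essential)
  48 | 1-0-00  (sole → essential)
  52 | 1--100,1-0-00,1-010-
  53 | -10101,1-010-
  58 | 1-1010,11101-
  59 | 11101-  (sole → essential)
  60 | 1--100  (sole → essential)
Essential prime implicants: -00100, -01-01, 0-1110, 010-01, 1--100, 1-0-00, 1011--, 11101-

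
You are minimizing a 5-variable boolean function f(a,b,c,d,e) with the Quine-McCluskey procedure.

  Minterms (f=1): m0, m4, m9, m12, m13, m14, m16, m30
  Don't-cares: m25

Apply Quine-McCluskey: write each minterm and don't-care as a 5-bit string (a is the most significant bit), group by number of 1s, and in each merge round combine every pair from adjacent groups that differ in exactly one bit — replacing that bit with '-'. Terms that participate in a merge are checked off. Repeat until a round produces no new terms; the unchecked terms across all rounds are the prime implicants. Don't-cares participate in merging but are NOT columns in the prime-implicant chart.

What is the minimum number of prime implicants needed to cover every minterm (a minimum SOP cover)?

4

[col 0] 00000*, 00100*, 01001*, 01100*, 01101*, 01110*, 10000*, 11001*, 11110*
[col 1] -0000, -1001, -1110, 0-100, 00-00, 01-01, 011-0, 0110-
Prime implicants: -0000, -1001, -1110, 0-100, 00-00, 01-01, 011-0, 0110-
PI chart (minterm → PIs covering it):
  0 | -0000,00-00
  4 | 0-100,00-00
  9 | -1001,01-01
  12 | 0-100,011-0,0110-
  13 | 01-01,0110-
  14 | -1110,011-0
  16 | -0000  (sole → essential)
  30 | -1110  (sole → essential)
Essential prime implicants: -0000, -1110
Petrick residual → 0-100, 01-01
Minimum SOP uses 4 PIs: b'c'd'e' + bcde' + a'cd'e' + a'bd'e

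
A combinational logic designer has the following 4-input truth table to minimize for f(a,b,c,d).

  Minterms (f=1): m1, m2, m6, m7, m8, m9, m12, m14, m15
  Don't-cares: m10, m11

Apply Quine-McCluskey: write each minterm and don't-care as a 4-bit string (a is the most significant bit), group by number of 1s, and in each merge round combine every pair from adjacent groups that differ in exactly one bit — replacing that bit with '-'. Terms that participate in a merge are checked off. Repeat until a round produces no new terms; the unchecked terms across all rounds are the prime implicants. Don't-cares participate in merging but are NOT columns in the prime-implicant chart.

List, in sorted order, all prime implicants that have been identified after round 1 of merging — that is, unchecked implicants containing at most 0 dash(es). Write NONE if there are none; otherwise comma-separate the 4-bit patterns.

Round 0: 0001✓ 0010✓ 0110✓ 0111✓ 1000✓ 1001✓ 1010✓ 1011✓ 1100✓ 1110✓ 1111✓
Round 1: -001 -010✓ -110✓ -111✓ 0-10✓ 011-✓ 1-00✓ 1-10✓ 1-11✓ 10-0✓ 10-1✓ 100-✓ 101-✓ 11-0✓ 111-✓
Round 2: --10 -11- 1--0 1-1- 10--
PIs = {--10, -001, -11-, 1--0, 1-1-, 10--}

NONE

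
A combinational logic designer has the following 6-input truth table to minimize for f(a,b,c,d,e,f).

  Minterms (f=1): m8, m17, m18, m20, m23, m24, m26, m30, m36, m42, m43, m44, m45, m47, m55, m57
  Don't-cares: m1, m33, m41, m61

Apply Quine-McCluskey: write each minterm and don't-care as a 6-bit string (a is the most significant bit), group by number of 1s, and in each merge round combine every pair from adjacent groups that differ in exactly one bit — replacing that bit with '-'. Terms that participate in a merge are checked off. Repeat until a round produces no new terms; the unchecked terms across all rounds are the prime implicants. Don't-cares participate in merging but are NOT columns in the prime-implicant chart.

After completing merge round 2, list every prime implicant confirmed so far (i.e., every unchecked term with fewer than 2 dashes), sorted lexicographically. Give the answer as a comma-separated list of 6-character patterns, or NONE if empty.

Round 0: 000001✓ 001000✓ 010001✓ 010010✓ 010100 010111✓ 011000✓ 011010✓ 011110✓ 100001✓ 100100✓ 101001✓ 101010✓ 101011✓ 101100✓ 101101✓ 101111✓ 110111✓ 111001✓ 111101✓
Round 1: -00001 -10111 0-0001 0-1000 01-010 011-10 0110-0 1-1001✓ 1-1101✓ 10-001 10-100 101-01✓ 101-11✓ 1010-1✓ 10101- 1011-1✓ 10110- 111-01✓
Round 2: 1-1-01 101--1
PIs = {-00001, -10111, 0-0001, 0-1000, 01-010, 010100, 011-10, 0110-0, 1-1-01, 10-001, 10-100, 101--1, 10101-, 10110-}

-00001, -10111, 0-0001, 0-1000, 01-010, 010100, 011-10, 0110-0, 10-001, 10-100, 10101-, 10110-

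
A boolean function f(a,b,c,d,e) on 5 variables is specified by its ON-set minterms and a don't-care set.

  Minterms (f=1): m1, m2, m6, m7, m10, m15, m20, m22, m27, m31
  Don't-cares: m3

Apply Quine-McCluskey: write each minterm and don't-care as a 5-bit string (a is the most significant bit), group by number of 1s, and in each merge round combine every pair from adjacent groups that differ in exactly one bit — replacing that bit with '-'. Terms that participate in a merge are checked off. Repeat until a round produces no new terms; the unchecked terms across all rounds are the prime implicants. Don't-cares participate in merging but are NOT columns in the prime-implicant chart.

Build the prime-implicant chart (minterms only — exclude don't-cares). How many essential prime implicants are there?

4

[col 0] 00001*, 00010*, 00011*, 00110*, 00111*, 01010*, 01111*, 10100*, 10110*, 11011*, 11111*
[col 1] -0110, -1111, 0-010, 0-111, 00-10*, 00-11*, 000-1, 0001-*, 0011-*, 101-0, 11-11
[col 2] 00-1-
Prime implicants: -0110, -1111, 0-010, 0-111, 00-1-, 000-1, 101-0, 11-11
PI chart (minterm → PIs covering it):
  1 | 000-1  (sole → essential)
  2 | 0-010,00-1-
  6 | -0110,00-1-
  7 | 0-111,00-1-
  10 | 0-010  (sole → essential)
  15 | -1111,0-111
  20 | 101-0  (sole → essential)
  22 | -0110,101-0
  27 | 11-11  (sole → essential)
  31 | -1111,11-11
Essential prime implicants: 0-010, 000-1, 101-0, 11-11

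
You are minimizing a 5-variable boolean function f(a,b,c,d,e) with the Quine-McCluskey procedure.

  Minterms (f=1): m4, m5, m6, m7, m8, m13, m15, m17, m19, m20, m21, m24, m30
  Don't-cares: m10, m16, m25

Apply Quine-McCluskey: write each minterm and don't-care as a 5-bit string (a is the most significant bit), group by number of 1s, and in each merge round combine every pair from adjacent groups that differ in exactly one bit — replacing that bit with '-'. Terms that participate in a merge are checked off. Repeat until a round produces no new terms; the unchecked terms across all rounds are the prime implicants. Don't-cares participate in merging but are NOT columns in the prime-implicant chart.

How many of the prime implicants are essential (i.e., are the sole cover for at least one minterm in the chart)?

size-2^0 implicants → 00100(✓)  00101(✓)  00110(✓)  00111(✓)  01000(✓)  01010(✓)  01101(✓)  01111(✓)  10000(✓)  10001(✓)  10011(✓)  10100(✓)  10101(✓)  11000(✓)  11001(✓)  11110
size-2^1 implicants → -0100(✓)  -0101(✓)  -1000  0-101(✓)  0-111(✓)  001-0(✓)  001-1(✓)  0010-(✓)  0011-(✓)  010-0  011-1(✓)  1-000(✓)  1-001(✓)  10-00(✓)  10-01(✓)  100-1  1000-(✓)  1010-(✓)  1100-(✓)
size-2^2 implicants → -010-  0-1-1  001--  1-00-  10-0-
Unchecked terms (primes): -010-, -1000, 0-1-1, 001--, 010-0, 1-00-, 10-0-, 100-1, 11110
Minterm coverage:
  m4 ⊆ -010-,001--
  m5 ⊆ -010-,0-1-1,001--
  m6 ⊆ 001-- [E]
  m7 ⊆ 0-1-1,001--
  m8 ⊆ -1000,010-0
  m13 ⊆ 0-1-1 [E]
  m15 ⊆ 0-1-1 [E]
  m17 ⊆ 1-00-,10-0-,100-1
  m19 ⊆ 100-1 [E]
  m20 ⊆ -010-,10-0-
  m21 ⊆ -010-,10-0-
  m24 ⊆ -1000,1-00-
  m30 ⊆ 11110 [E]
E = {0-1-1, 001--, 100-1, 11110}

4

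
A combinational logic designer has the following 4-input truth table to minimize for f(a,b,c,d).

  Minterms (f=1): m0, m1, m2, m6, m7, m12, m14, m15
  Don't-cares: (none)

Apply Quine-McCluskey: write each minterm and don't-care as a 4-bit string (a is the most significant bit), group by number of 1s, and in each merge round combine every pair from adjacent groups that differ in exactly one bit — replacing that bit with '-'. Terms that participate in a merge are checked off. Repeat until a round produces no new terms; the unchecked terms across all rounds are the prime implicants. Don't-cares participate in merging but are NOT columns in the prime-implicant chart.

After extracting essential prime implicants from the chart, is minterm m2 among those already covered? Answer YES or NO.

NO

Round 0: 0000✓ 0001✓ 0010✓ 0110✓ 0111✓ 1100✓ 1110✓ 1111✓
Round 1: -110✓ -111✓ 0-10 00-0 000- 011-✓ 11-0 111-✓
Round 2: -11-
PIs = {-11-, 0-10, 00-0, 000-, 11-0}
Coverage chart:
  m0: 00-0,000-
  m1: 000- ←essential
  m2: 0-10,00-0
  m6: -11-,0-10
  m7: -11- ←essential
  m12: 11-0 ←essential
  m14: -11-,11-0
  m15: -11- ←essential
Essential: -11-, 000-, 11-0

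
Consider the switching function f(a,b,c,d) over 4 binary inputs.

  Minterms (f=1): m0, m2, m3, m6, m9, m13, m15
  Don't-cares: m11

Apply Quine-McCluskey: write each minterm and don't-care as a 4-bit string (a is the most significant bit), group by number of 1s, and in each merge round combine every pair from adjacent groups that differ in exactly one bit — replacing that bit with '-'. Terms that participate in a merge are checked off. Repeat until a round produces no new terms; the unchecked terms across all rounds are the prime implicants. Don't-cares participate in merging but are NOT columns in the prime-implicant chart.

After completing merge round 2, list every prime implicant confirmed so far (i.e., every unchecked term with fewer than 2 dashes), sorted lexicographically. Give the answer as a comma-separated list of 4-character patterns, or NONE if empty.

-011, 0-10, 00-0, 001-

[col 0] 0000*, 0010*, 0011*, 0110*, 1001*, 1011*, 1101*, 1111*
[col 1] -011, 0-10, 00-0, 001-, 1-01*, 1-11*, 10-1*, 11-1*
[col 2] 1--1
Prime implicants: -011, 0-10, 00-0, 001-, 1--1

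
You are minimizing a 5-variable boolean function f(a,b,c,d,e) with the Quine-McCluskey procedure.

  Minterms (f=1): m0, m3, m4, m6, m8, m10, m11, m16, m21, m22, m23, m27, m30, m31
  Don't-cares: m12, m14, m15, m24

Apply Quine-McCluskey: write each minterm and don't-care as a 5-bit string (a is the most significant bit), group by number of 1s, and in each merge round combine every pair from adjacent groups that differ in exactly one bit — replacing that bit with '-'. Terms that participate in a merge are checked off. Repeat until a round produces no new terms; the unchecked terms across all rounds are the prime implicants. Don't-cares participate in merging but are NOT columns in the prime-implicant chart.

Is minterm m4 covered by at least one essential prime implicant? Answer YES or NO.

Round 0: 00000✓ 00011✓ 00100✓ 00110✓ 01000✓ 01010✓ 01011✓ 01100✓ 01110✓ 01111✓ 10000✓ 10101✓ 10110✓ 10111✓ 11000✓ 11011✓ 11110✓ 11111✓
Round 1: -0000✓ -0110✓ -1000✓ -1011✓ -1110✓ -1111✓ 0-000✓ 0-011 0-100✓ 0-110✓ 00-00✓ 001-0✓ 01-00✓ 01-10✓ 01-11✓ 010-0✓ 0101-✓ 011-0✓ 0111-✓ 1-000✓ 1-110✓ 1-111✓ 101-1 1011-✓ 11-11✓ 1111-✓
Round 2: --000 --110 -1-11 -111- 0--00 0-1-0 01--0 01-1- 1-11-
PIs = {--000, --110, -1-11, -111-, 0--00, 0-011, 0-1-0, 01--0, 01-1-, 1-11-, 101-1}
Coverage chart:
  m0: --000,0--00
  m3: 0-011 ←essential
  m4: 0--00,0-1-0
  m6: --110,0-1-0
  m8: --000,0--00,01--0
  m10: 01--0,01-1-
  m11: -1-11,0-011,01-1-
  m16: --000 ←essential
  m21: 101-1 ←essential
  m22: --110,1-11-
  m23: 1-11-,101-1
  m27: -1-11 ←essential
  m30: --110,-111-,1-11-
  m31: -1-11,-111-,1-11-
Essential: --000, -1-11, 0-011, 101-1

NO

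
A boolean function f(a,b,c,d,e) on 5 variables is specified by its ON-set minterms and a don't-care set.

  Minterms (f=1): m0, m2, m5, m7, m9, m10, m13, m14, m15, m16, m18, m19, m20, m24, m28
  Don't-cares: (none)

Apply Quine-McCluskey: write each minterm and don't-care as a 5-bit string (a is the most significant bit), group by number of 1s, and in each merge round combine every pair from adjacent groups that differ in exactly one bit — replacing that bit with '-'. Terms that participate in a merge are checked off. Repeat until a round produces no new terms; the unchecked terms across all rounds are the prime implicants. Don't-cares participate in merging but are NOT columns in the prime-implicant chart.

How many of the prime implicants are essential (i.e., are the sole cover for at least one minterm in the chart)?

5

size-2^0 implicants → 00000(✓)  00010(✓)  00101(✓)  00111(✓)  01001(✓)  01010(✓)  01101(✓)  01110(✓)  01111(✓)  10000(✓)  10010(✓)  10011(✓)  10100(✓)  11000(✓)  11100(✓)
size-2^1 implicants → -0000(✓)  -0010(✓)  0-010  0-101(✓)  0-111(✓)  000-0(✓)  001-1(✓)  01-01  01-10  011-1(✓)  0111-  1-000(✓)  1-100(✓)  10-00(✓)  100-0(✓)  1001-  11-00(✓)
size-2^2 implicants → -00-0  0-1-1  1--00
Unchecked terms (primes): -00-0, 0-010, 0-1-1, 01-01, 01-10, 0111-, 1--00, 1001-
Minterm coverage:
  m0 ⊆ -00-0 [E]
  m2 ⊆ -00-0,0-010
  m5 ⊆ 0-1-1 [E]
  m7 ⊆ 0-1-1 [E]
  m9 ⊆ 01-01 [E]
  m10 ⊆ 0-010,01-10
  m13 ⊆ 0-1-1,01-01
  m14 ⊆ 01-10,0111-
  m15 ⊆ 0-1-1,0111-
  m16 ⊆ -00-0,1--00
  m18 ⊆ -00-0,1001-
  m19 ⊆ 1001- [E]
  m20 ⊆ 1--00 [E]
  m24 ⊆ 1--00 [E]
  m28 ⊆ 1--00 [E]
E = {-00-0, 0-1-1, 01-01, 1--00, 1001-}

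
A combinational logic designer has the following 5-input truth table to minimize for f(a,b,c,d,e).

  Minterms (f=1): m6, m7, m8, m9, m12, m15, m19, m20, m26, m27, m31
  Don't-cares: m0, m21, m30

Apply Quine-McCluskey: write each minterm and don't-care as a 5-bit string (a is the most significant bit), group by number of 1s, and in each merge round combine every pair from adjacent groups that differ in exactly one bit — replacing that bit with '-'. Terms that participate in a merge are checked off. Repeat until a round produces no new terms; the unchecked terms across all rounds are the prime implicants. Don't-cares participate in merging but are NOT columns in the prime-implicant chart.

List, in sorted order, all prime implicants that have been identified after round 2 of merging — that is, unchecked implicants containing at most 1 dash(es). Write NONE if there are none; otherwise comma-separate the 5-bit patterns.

size-2^0 implicants → 00000(✓)  00110(✓)  00111(✓)  01000(✓)  01001(✓)  01100(✓)  01111(✓)  10011(✓)  10100(✓)  10101(✓)  11010(✓)  11011(✓)  11110(✓)  11111(✓)
size-2^1 implicants → -1111  0-000  0-111  0011-  01-00  0100-  1-011  1010-  11-10(✓)  11-11(✓)  1101-(✓)  1111-(✓)
size-2^2 implicants → 11-1-
Unchecked terms (primes): -1111, 0-000, 0-111, 0011-, 01-00, 0100-, 1-011, 1010-, 11-1-

-1111, 0-000, 0-111, 0011-, 01-00, 0100-, 1-011, 1010-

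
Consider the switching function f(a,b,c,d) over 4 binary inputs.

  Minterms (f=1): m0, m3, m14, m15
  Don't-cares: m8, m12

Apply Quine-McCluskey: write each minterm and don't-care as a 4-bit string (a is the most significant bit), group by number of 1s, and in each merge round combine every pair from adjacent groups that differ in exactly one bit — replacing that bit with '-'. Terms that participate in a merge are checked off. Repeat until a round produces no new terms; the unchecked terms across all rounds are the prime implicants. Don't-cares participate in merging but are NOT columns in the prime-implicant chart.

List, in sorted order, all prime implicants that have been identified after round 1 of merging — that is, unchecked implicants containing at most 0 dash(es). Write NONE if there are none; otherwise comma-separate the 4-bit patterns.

0011

Round 0: 0000✓ 0011 1000✓ 1100✓ 1110✓ 1111✓
Round 1: -000 1-00 11-0 111-
PIs = {-000, 0011, 1-00, 11-0, 111-}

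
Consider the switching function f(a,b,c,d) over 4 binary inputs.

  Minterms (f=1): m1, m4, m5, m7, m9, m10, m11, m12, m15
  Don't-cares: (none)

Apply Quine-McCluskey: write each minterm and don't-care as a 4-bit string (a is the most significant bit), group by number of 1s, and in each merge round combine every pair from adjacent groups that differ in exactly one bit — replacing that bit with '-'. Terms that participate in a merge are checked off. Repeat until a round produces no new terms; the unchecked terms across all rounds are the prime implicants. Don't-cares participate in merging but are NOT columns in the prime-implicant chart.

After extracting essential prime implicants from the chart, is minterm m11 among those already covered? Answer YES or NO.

Round 0: 0001✓ 0100✓ 0101✓ 0111✓ 1001✓ 1010✓ 1011✓ 1100✓ 1111✓
Round 1: -001 -100 -111 0-01 01-1 010- 1-11 10-1 101-
PIs = {-001, -100, -111, 0-01, 01-1, 010-, 1-11, 10-1, 101-}
Coverage chart:
  m1: -001,0-01
  m4: -100,010-
  m5: 0-01,01-1,010-
  m7: -111,01-1
  m9: -001,10-1
  m10: 101- ←essential
  m11: 1-11,10-1,101-
  m12: -100 ←essential
  m15: -111,1-11
Essential: -100, 101-

YES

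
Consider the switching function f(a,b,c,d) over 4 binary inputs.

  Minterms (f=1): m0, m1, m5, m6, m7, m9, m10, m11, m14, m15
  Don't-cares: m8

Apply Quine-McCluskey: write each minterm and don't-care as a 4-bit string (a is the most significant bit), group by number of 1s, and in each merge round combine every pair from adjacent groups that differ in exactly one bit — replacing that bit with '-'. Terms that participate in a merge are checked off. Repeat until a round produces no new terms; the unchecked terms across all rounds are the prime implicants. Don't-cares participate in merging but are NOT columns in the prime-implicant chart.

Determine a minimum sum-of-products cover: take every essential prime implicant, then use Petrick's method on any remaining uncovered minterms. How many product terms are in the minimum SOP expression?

4

Round 0: 0000✓ 0001✓ 0101✓ 0110✓ 0111✓ 1000✓ 1001✓ 1010✓ 1011✓ 1110✓ 1111✓
Round 1: -000✓ -001✓ -110✓ -111✓ 0-01 000-✓ 01-1 011-✓ 1-10✓ 1-11✓ 10-0✓ 10-1✓ 100-✓ 101-✓ 111-✓
Round 2: -00- -11- 1-1- 10--
PIs = {-00-, -11-, 0-01, 01-1, 1-1-, 10--}
Coverage chart:
  m0: -00- ←essential
  m1: -00-,0-01
  m5: 0-01,01-1
  m6: -11- ←essential
  m7: -11-,01-1
  m9: -00-,10--
  m10: 1-1-,10--
  m11: 1-1-,10--
  m14: -11-,1-1-
  m15: -11-,1-1-
Essential: -00-, -11-
Petrick residual → 0-01, 1-1-
Min cover (4 terms): b'c' + bc + a'c'd + ac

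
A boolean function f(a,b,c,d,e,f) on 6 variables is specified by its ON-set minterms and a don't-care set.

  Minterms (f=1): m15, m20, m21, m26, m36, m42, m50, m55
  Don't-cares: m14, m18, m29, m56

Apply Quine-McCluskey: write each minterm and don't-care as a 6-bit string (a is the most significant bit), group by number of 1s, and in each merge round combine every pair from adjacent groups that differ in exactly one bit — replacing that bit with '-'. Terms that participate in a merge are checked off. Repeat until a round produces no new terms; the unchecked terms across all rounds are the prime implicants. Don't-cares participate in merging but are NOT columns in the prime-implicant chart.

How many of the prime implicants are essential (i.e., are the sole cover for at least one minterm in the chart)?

Round 0: 001110✓ 001111✓ 010010✓ 010100✓ 010101✓ 011010✓ 011101✓ 100100 101010 110010✓ 110111 111000
Round 1: -10010 00111- 01-010 01-101 01010-
PIs = {-10010, 00111-, 01-010, 01-101, 01010-, 100100, 101010, 110111, 111000}
Coverage chart:
  m15: 00111- ←essential
  m20: 01010- ←essential
  m21: 01-101,01010-
  m26: 01-010 ←essential
  m36: 100100 ←essential
  m42: 101010 ←essential
  m50: -10010 ←essential
  m55: 110111 ←essential
Essential: -10010, 00111-, 01-010, 01010-, 100100, 101010, 110111

7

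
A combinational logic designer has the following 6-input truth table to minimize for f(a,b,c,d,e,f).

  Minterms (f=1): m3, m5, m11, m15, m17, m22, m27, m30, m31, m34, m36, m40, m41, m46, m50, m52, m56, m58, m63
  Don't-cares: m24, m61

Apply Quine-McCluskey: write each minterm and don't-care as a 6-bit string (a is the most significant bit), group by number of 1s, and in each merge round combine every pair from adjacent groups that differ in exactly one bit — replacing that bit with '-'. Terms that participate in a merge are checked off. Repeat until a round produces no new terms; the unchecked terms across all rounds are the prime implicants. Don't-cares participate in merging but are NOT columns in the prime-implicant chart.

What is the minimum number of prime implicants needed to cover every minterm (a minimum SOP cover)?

11

[col 0] 000011*, 000101, 001011*, 001111*, 010001, 010110*, 011000*, 011011*, 011110*, 011111*, 100010*, 100100*, 101000*, 101001*, 101110, 110010*, 110100*, 111000*, 111010*, 111101*, 111111*
[col 1] -11000, -11111, 0-1011*, 0-1111*, 00-011, 001-11*, 01-110, 011-11*, 01111-, 1-0010, 1-0100, 1-1000, 10100-, 11-010, 1110-0, 1111-1
[col 2] 0-1-11
Prime implicants: -11000, -11111, 0-1-11, 00-011, 000101, 01-110, 010001, 01111-, 1-0010, 1-0100, 1-1000, 10100-, 101110, 11-010, 1110-0, 1111-1
PI chart (minterm → PIs covering it):
  3 | 00-011  (sole → essential)
  5 | 000101  (sole → essential)
  11 | 0-1-11,00-011
  15 | 0-1-11  (sole → essential)
  17 | 010001  (sole → essential)
  22 | 01-110  (sole → essential)
  27 | 0-1-11  (sole → essential)
  30 | 01-110,01111-
  31 | -11111,0-1-11,01111-
  34 | 1-0010  (sole → essential)
  36 | 1-0100  (sole → essential)
  40 | 1-1000,10100-
  41 | 10100-  (sole → essential)
  46 | 101110  (sole → essential)
  50 | 1-0010,11-010
  52 | 1-0100  (sole → essential)
  56 | -11000,1-1000,1110-0
  58 | 11-010,1110-0
  63 | -11111,1111-1
Essential prime implicants: 0-1-11, 00-011, 000101, 01-110, 010001, 1-0010, 1-0100, 10100-, 101110
Petrick residual → -11111, 1110-0
Minimum SOP uses 11 PIs: bcdef + a'cef + a'b'd'ef + a'b'c'de'f + a'bdef' + a'bc'd'e'f + ac'd'ef' + ac'de'f' + ab'cd'e' + ab'cdef' + abcd'f'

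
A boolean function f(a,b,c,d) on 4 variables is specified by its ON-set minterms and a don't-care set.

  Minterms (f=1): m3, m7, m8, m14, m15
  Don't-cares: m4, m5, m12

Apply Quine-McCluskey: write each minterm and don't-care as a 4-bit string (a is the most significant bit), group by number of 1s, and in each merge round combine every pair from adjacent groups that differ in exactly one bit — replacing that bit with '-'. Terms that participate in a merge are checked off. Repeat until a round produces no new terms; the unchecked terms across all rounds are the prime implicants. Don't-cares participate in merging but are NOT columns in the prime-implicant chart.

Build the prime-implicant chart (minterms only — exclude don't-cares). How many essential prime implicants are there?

Round 0: 0011✓ 0100✓ 0101✓ 0111✓ 1000✓ 1100✓ 1110✓ 1111✓
Round 1: -100 -111 0-11 01-1 010- 1-00 11-0 111-
PIs = {-100, -111, 0-11, 01-1, 010-, 1-00, 11-0, 111-}
Coverage chart:
  m3: 0-11 ←essential
  m7: -111,0-11,01-1
  m8: 1-00 ←essential
  m14: 11-0,111-
  m15: -111,111-
Essential: 0-11, 1-00

2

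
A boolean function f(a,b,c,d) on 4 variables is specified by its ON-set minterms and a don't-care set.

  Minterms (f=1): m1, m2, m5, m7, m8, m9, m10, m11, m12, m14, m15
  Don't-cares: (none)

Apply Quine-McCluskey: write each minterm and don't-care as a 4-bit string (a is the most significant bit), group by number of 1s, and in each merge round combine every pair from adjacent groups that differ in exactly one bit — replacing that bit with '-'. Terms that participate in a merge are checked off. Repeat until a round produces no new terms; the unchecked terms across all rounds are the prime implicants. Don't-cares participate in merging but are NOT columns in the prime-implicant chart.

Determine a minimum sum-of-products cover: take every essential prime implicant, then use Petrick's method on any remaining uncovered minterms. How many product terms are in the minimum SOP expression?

5

[col 0] 0001*, 0010*, 0101*, 0111*, 1000*, 1001*, 1010*, 1011*, 1100*, 1110*, 1111*
[col 1] -001, -010, -111, 0-01, 01-1, 1-00*, 1-10*, 1-11*, 10-0*, 10-1*, 100-*, 101-*, 11-0*, 111-*
[col 2] 1--0, 1-1-, 10--
Prime implicants: -001, -010, -111, 0-01, 01-1, 1--0, 1-1-, 10--
PI chart (minterm → PIs covering it):
  1 | -001,0-01
  2 | -010  (sole → essential)
  5 | 0-01,01-1
  7 | -111,01-1
  8 | 1--0,10--
  9 | -001,10--
  10 | -010,1--0,1-1-,10--
  11 | 1-1-,10--
  12 | 1--0  (sole → essential)
  14 | 1--0,1-1-
  15 | -111,1-1-
Essential prime implicants: -010, 1--0
Petrick residual → -001, 01-1, 1-1-
Minimum SOP uses 5 PIs: b'c'd + b'cd' + a'bd + ad' + ac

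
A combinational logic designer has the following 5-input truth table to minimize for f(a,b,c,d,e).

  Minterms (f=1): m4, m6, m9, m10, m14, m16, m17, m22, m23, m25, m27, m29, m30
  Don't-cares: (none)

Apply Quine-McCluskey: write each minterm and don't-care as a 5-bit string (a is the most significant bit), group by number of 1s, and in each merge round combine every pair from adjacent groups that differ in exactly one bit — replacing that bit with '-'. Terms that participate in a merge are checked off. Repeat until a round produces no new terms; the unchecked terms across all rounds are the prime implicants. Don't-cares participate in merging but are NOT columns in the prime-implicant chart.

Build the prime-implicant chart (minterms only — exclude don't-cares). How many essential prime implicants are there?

[col 0] 00100*, 00110*, 01001*, 01010*, 01110*, 10000*, 10001*, 10110*, 10111*, 11001*, 11011*, 11101*, 11110*
[col 1] -0110*, -1001, -1110*, 0-110*, 001-0, 01-10, 1-001, 1-110*, 1000-, 1011-, 11-01, 110-1
[col 2] --110
Prime implicants: --110, -1001, 001-0, 01-10, 1-001, 1000-, 1011-, 11-01, 110-1
PI chart (minterm → PIs covering it):
  4 | 001-0  (sole → essential)
  6 | --110,001-0
  9 | -1001  (sole → essential)
  10 | 01-10  (sole → essential)
  14 | --110,01-10
  16 | 1000-  (sole → essential)
  17 | 1-001,1000-
  22 | --110,1011-
  23 | 1011-  (sole → essential)
  25 | -1001,1-001,11-01,110-1
  27 | 110-1  (sole → essential)
  29 | 11-01  (sole → essential)
  30 | --110  (sole → essential)
Essential prime implicants: --110, -1001, 001-0, 01-10, 1000-, 1011-, 11-01, 110-1

8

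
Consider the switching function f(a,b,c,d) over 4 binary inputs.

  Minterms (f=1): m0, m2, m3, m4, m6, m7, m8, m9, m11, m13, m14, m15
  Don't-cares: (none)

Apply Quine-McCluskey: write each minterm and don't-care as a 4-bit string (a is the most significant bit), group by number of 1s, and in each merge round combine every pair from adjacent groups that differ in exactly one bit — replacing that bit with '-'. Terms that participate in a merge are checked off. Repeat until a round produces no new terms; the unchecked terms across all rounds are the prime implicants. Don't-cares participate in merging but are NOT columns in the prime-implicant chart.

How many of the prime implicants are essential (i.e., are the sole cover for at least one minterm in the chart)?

3

[col 0] 0000*, 0010*, 0011*, 0100*, 0110*, 0111*, 1000*, 1001*, 1011*, 1101*, 1110*, 1111*
[col 1] -000, -011*, -110*, -111*, 0-00*, 0-10*, 0-11*, 00-0*, 001-*, 01-0*, 011-*, 1-01*, 1-11*, 10-1*, 100-, 11-1*, 111-*
[col 2] --11, -11-, 0--0, 0-1-, 1--1
Prime implicants: --11, -000, -11-, 0--0, 0-1-, 1--1, 100-
PI chart (minterm → PIs covering it):
  0 | -000,0--0
  2 | 0--0,0-1-
  3 | --11,0-1-
  4 | 0--0  (sole → essential)
  6 | -11-,0--0,0-1-
  7 | --11,-11-,0-1-
  8 | -000,100-
  9 | 1--1,100-
  11 | --11,1--1
  13 | 1--1  (sole → essential)
  14 | -11-  (sole → essential)
  15 | --11,-11-,1--1
Essential prime implicants: -11-, 0--0, 1--1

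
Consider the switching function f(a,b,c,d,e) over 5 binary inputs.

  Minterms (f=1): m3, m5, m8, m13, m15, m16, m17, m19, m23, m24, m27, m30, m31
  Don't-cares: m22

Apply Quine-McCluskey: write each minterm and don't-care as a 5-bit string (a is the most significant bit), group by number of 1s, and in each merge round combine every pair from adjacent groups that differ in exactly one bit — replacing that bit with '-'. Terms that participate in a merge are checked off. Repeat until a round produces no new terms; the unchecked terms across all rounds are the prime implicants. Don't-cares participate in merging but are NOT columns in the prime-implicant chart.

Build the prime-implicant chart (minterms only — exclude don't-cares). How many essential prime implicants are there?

Round 0: 00011✓ 00101✓ 01000✓ 01101✓ 01111✓ 10000✓ 10001✓ 10011✓ 10110✓ 10111✓ 11000✓ 11011✓ 11110✓ 11111✓
Round 1: -0011 -1000 -1111 0-101 011-1 1-000 1-011✓ 1-110✓ 1-111✓ 10-11✓ 100-1 1000- 1011-✓ 11-11✓ 1111-✓
Round 2: 1--11 1-11-
PIs = {-0011, -1000, -1111, 0-101, 011-1, 1--11, 1-000, 1-11-, 100-1, 1000-}
Coverage chart:
  m3: -0011 ←essential
  m5: 0-101 ←essential
  m8: -1000 ←essential
  m13: 0-101,011-1
  m15: -1111,011-1
  m16: 1-000,1000-
  m17: 100-1,1000-
  m19: -0011,1--11,100-1
  m23: 1--11,1-11-
  m24: -1000,1-000
  m27: 1--11 ←essential
  m30: 1-11- ←essential
  m31: -1111,1--11,1-11-
Essential: -0011, -1000, 0-101, 1--11, 1-11-

5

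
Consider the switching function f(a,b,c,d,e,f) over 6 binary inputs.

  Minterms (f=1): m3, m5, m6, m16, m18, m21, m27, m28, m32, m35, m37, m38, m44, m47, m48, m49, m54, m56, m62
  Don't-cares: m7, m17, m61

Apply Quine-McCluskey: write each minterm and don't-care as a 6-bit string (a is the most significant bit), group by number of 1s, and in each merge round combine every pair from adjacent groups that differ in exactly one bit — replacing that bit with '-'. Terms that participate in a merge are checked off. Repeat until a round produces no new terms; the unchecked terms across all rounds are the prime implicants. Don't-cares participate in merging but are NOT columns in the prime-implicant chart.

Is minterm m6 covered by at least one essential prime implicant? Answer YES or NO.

Round 0: 000011✓ 000101✓ 000110✓ 000111✓ 010000✓ 010001✓ 010010✓ 010101✓ 011011 011100 100000✓ 100011✓ 100101✓ 100110✓ 101100 101111 110000✓ 110001✓ 110110✓ 111000✓ 111101 111110✓
Round 1: -00011 -00101 -00110 -10000✓ -10001✓ 0-0101 000-11 0001-1 00011- 010-01 0100-0 01000-✓ 1-0000 1-0110 11-000 11-110 11000-✓
Round 2: -1000-
PIs = {-00011, -00101, -00110, -1000-, 0-0101, 000-11, 0001-1, 00011-, 010-01, 0100-0, 011011, 011100, 1-0000, 1-0110, 101100, 101111, 11-000, 11-110, 111101}
Coverage chart:
  m3: -00011,000-11
  m5: -00101,0-0101,0001-1
  m6: -00110,00011-
  m16: -1000-,0100-0
  m18: 0100-0 ←essential
  m21: 0-0101,010-01
  m27: 011011 ←essential
  m28: 011100 ←essential
  m32: 1-0000 ←essential
  m35: -00011 ←essential
  m37: -00101 ←essential
  m38: -00110,1-0110
  m44: 101100 ←essential
  m47: 101111 ←essential
  m48: -1000-,1-0000,11-000
  m49: -1000- ←essential
  m54: 1-0110,11-110
  m56: 11-000 ←essential
  m62: 11-110 ←essential
Essential: -00011, -00101, -1000-, 0100-0, 011011, 011100, 1-0000, 101100, 101111, 11-000, 11-110

NO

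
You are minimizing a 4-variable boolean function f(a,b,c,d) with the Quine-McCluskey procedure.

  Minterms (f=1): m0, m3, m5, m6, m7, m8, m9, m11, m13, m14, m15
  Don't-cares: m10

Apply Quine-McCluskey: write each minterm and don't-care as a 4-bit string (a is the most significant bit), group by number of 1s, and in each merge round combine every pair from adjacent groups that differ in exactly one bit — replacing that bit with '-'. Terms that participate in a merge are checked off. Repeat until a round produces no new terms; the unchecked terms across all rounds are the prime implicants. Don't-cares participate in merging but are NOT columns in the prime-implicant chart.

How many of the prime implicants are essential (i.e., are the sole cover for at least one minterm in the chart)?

4

size-2^0 implicants → 0000(✓)  0011(✓)  0101(✓)  0110(✓)  0111(✓)  1000(✓)  1001(✓)  1010(✓)  1011(✓)  1101(✓)  1110(✓)  1111(✓)
size-2^1 implicants → -000  -011(✓)  -101(✓)  -110(✓)  -111(✓)  0-11(✓)  01-1(✓)  011-(✓)  1-01(✓)  1-10(✓)  1-11(✓)  10-0(✓)  10-1(✓)  100-(✓)  101-(✓)  11-1(✓)  111-(✓)
size-2^2 implicants → --11  -1-1  -11-  1--1  1-1-  10--
Unchecked terms (primes): --11, -000, -1-1, -11-, 1--1, 1-1-, 10--
Minterm coverage:
  m0 ⊆ -000 [E]
  m3 ⊆ --11 [E]
  m5 ⊆ -1-1 [E]
  m6 ⊆ -11- [E]
  m7 ⊆ --11,-1-1,-11-
  m8 ⊆ -000,10--
  m9 ⊆ 1--1,10--
  m11 ⊆ --11,1--1,1-1-,10--
  m13 ⊆ -1-1,1--1
  m14 ⊆ -11-,1-1-
  m15 ⊆ --11,-1-1,-11-,1--1,1-1-
E = {--11, -000, -1-1, -11-}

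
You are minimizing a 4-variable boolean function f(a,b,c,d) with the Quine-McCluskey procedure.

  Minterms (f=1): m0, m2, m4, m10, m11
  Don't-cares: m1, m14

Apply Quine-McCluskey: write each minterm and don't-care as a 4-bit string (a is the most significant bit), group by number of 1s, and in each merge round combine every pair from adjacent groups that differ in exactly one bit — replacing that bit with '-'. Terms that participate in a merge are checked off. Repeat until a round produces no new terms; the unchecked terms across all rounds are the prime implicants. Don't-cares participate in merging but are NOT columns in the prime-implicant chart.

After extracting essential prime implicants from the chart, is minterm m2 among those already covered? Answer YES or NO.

NO

size-2^0 implicants → 0000(✓)  0001(✓)  0010(✓)  0100(✓)  1010(✓)  1011(✓)  1110(✓)
size-2^1 implicants → -010  0-00  00-0  000-  1-10  101-
Unchecked terms (primes): -010, 0-00, 00-0, 000-, 1-10, 101-
Minterm coverage:
  m0 ⊆ 0-00,00-0,000-
  m2 ⊆ -010,00-0
  m4 ⊆ 0-00 [E]
  m10 ⊆ -010,1-10,101-
  m11 ⊆ 101- [E]
E = {0-00, 101-}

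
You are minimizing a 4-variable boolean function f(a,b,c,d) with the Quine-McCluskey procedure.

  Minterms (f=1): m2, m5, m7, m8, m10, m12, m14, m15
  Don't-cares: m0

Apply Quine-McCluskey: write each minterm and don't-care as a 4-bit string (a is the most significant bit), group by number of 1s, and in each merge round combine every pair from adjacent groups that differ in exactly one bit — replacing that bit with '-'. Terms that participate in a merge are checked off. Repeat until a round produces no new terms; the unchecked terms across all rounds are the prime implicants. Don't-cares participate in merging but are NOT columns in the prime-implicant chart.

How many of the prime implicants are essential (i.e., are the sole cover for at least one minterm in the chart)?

3

size-2^0 implicants → 0000(✓)  0010(✓)  0101(✓)  0111(✓)  1000(✓)  1010(✓)  1100(✓)  1110(✓)  1111(✓)
size-2^1 implicants → -000(✓)  -010(✓)  -111  00-0(✓)  01-1  1-00(✓)  1-10(✓)  10-0(✓)  11-0(✓)  111-
size-2^2 implicants → -0-0  1--0
Unchecked terms (primes): -0-0, -111, 01-1, 1--0, 111-
Minterm coverage:
  m2 ⊆ -0-0 [E]
  m5 ⊆ 01-1 [E]
  m7 ⊆ -111,01-1
  m8 ⊆ -0-0,1--0
  m10 ⊆ -0-0,1--0
  m12 ⊆ 1--0 [E]
  m14 ⊆ 1--0,111-
  m15 ⊆ -111,111-
E = {-0-0, 01-1, 1--0}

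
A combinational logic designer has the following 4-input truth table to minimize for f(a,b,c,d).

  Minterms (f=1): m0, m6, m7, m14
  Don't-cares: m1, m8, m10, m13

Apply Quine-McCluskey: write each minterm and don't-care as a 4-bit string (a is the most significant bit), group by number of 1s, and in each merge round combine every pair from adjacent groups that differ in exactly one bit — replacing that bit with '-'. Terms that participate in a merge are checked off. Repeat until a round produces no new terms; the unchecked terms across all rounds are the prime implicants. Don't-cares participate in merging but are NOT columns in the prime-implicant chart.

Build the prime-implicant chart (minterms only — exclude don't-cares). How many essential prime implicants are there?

size-2^0 implicants → 0000(✓)  0001(✓)  0110(✓)  0111(✓)  1000(✓)  1010(✓)  1101  1110(✓)
size-2^1 implicants → -000  -110  000-  011-  1-10  10-0
Unchecked terms (primes): -000, -110, 000-, 011-, 1-10, 10-0, 1101
Minterm coverage:
  m0 ⊆ -000,000-
  m6 ⊆ -110,011-
  m7 ⊆ 011- [E]
  m14 ⊆ -110,1-10
E = {011-}

1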